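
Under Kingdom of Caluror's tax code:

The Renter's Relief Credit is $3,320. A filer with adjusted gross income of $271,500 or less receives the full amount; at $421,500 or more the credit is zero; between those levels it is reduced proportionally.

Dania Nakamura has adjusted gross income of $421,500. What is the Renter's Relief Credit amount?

$0

Renter's Relief Credit: $421,500 is at or above $421,500, so the credit is $0.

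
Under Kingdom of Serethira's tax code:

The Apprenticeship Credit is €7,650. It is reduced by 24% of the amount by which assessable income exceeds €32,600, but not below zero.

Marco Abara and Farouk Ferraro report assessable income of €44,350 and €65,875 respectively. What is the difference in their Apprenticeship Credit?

€4,830

Marco (€44,350): Apprenticeship Credit: 24% of the €11,750 excess over €32,600 is €2,820; credit = €7,650 − €2,820 = €4,830.
Farouk (€65,875): Apprenticeship Credit: 24% of the €33,275 excess over €32,600 is €7,986 ≥ base, so the credit is €0.
Difference: |€4,830 − €0| = €4,830.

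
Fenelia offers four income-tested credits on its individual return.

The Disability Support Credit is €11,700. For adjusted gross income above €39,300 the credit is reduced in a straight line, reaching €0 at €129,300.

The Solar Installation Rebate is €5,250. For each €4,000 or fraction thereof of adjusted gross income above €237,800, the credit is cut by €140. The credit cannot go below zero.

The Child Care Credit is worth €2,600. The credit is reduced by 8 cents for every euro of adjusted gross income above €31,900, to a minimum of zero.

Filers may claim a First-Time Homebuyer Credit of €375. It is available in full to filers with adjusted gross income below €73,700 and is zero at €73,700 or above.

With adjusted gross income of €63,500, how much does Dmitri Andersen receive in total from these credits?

Disability Support Credit: €63,500 is €24,200 into a €90,000 phase-out range, leaving 65,800/90,000 of the credit: €11,700 × 65,800/90,000 = €8,554.
Solar Installation Rebate: €63,500 is at or below the €237,800 threshold, so the full €5,250 applies.
Child Care Credit: 8% of the €31,600 excess over €31,900 is €2,528; credit = €2,600 − €2,528 = €72.
First-Time Homebuyer Credit: €63,500 is below the €73,700 cutoff, so the full €375 applies.
Total: €8,554 + €5,250 + €72 + €375 = €14,251.

€14,251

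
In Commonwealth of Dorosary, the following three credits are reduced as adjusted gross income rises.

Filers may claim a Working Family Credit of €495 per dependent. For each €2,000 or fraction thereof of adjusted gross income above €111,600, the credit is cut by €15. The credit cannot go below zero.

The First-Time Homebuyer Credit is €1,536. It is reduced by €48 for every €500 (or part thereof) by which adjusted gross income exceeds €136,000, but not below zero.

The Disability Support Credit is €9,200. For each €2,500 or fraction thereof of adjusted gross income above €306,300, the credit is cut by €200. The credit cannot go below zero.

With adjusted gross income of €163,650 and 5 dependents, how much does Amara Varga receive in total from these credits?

Working Family Credit: base = 5 × €495 = €2,475. income exceeds €111,600 by €52,050, which is 27 full-or-partial €2,000 increments; reduction = 27 × €15 = €405, leaving €2,070.
First-Time Homebuyer Credit: income exceeds €136,000 by €27,650 → 56 increments × €48 = €2,688 ≥ base, so the credit is €0.
Disability Support Credit: €163,650 is at or below the €306,300 threshold, so the full €9,200 applies.
Total: €2,070 + €0 + €9,200 = €11,270.

€11,270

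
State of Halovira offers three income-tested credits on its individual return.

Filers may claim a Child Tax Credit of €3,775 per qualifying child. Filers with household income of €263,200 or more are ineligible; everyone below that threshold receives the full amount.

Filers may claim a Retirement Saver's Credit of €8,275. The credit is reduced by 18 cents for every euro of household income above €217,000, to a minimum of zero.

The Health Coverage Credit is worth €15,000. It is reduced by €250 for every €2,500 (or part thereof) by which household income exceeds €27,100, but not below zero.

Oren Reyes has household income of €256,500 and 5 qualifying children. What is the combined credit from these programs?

€20,040

Child Tax Credit: base = 5 × €3,775 = €18,875. €256,500 is below the €263,200 cutoff, so the full €18,875 applies.
Retirement Saver's Credit: 18% of the €39,500 excess over €217,000 is €7,110; credit = €8,275 − €7,110 = €1,165.
Health Coverage Credit: income exceeds €27,100 by €229,400 → 92 increments × €250 = €23,000 ≥ base, so the credit is €0.
Total: €18,875 + €1,165 + €0 = €20,040.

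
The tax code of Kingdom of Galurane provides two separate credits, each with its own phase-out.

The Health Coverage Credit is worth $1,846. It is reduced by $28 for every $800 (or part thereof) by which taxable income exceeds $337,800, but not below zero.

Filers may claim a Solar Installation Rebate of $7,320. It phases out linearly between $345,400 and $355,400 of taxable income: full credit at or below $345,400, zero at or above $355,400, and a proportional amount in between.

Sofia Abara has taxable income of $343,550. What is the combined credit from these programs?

Health Coverage Credit: income exceeds $337,800 by $5,750, which is 8 full-or-partial $800 increments; reduction = 8 × $28 = $224, leaving $1,622.
Solar Installation Rebate: $343,550 is at or below the $345,400 threshold, so the full $7,320 applies.
Total: $1,622 + $7,320 = $8,942.

$8,942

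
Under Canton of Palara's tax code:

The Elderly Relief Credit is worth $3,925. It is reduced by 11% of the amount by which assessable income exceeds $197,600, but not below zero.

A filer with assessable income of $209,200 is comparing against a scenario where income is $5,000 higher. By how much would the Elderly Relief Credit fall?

$550

At $209,200 — 11% of the $11,600 excess over $197,600 is $1,276; credit = $3,925 − $1,276 = $2,649.
At $214,200 — 11% of the $16,600 excess over $197,600 is $1,826; credit = $3,925 − $1,826 = $2,099.
Lost: $2,649 − $2,099 = $550.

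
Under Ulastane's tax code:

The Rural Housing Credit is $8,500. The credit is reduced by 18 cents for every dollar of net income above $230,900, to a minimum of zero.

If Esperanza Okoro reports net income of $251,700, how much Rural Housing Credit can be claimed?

Rural Housing Credit: 18% of the $20,800 excess over $230,900 is $3,744; credit = $8,500 − $3,744 = $4,756.

$4,756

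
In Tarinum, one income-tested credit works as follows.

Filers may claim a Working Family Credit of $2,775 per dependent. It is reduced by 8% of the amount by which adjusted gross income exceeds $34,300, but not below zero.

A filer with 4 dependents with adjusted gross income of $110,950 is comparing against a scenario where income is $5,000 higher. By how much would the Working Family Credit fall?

At $110,950 — base = 4 × $2,775 = $11,100. 8% of the $76,650 excess over $34,300 is $6,132; credit = $11,100 − $6,132 = $4,968.
At $115,950 — base = 4 × $2,775 = $11,100. 8% of the $81,650 excess over $34,300 is $6,532; credit = $11,100 − $6,532 = $4,568.
Lost: $4,968 − $4,568 = $400.

$400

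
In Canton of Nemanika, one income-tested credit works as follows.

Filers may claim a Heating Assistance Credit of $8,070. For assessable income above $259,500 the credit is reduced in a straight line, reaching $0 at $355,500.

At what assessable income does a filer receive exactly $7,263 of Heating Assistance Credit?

$7,263 is 7,263/8,070 of the full $8,070, so 807/8,070 of the $96,000 range has been used: income = $259,500 + $96,000 × 807/8,070 = $269,100.

$269,100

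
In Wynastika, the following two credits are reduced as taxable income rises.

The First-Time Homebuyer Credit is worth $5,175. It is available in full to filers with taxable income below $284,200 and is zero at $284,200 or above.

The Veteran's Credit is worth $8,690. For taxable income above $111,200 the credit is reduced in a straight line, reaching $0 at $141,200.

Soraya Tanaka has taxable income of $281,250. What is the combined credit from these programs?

$5,175

First-Time Homebuyer Credit: $281,250 is below the $284,200 cutoff, so the full $5,175 applies.
Veteran's Credit: $281,250 is at or above $141,200, so the credit is $0.
Total: $5,175 + $0 = $5,175.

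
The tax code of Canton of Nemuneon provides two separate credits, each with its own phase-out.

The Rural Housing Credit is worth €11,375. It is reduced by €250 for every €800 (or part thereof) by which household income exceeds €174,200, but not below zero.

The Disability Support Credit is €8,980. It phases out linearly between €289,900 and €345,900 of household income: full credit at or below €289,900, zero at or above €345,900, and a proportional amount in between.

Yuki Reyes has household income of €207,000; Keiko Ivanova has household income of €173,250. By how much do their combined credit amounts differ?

€10,250

Yuki (€207,000): Rural Housing Credit: income exceeds €174,200 by €32,800, which is 41 full-or-partial €800 increments; reduction = 41 × €250 = €10,250, leaving €1,125. Disability Support Credit: €207,000 is at or below the €289,900 threshold, so the full €8,980 applies. total €1,125 + €8,980 = €10,105
Keiko (€173,250): Rural Housing Credit: €173,250 is at or below the €174,200 threshold, so the full €11,375 applies. Disability Support Credit: €173,250 is at or below the €289,900 threshold, so the full €8,980 applies. total €11,375 + €8,980 = €20,355
Difference: |€10,105 − €20,355| = €10,250.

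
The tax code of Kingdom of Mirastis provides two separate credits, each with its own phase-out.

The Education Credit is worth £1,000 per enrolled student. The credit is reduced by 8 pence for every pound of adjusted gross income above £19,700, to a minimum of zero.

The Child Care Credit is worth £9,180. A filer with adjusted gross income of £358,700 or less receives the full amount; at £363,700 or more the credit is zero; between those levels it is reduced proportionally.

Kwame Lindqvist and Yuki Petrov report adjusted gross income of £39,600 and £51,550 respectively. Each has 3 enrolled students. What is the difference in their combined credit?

Kwame (£39,600): Education Credit: base = 3 × £1,000 = £3,000. 8% of the £19,900 excess over £19,700 is £1,592; credit = £3,000 − £1,592 = £1,408. Child Care Credit: £39,600 is at or below the £358,700 threshold, so the full £9,180 applies. total £1,408 + £9,180 = £10,588
Yuki (£51,550): Education Credit: base = 3 × £1,000 = £3,000. 8% of the £31,850 excess over £19,700 is £2,548; credit = £3,000 − £2,548 = £452. Child Care Credit: £51,550 is at or below the £358,700 threshold, so the full £9,180 applies. total £452 + £9,180 = £9,632
Difference: |£10,588 − £9,632| = £956.

£956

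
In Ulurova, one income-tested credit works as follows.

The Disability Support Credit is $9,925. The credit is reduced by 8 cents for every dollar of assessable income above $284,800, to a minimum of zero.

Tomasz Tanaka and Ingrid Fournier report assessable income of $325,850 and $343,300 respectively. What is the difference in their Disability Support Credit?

$1,396

Tomasz ($325,850): Disability Support Credit: 8% of the $41,050 excess over $284,800 is $3,284; credit = $9,925 − $3,284 = $6,641.
Ingrid ($343,300): Disability Support Credit: 8% of the $58,500 excess over $284,800 is $4,680; credit = $9,925 − $4,680 = $5,245.
Difference: |$6,641 − $5,245| = $1,396.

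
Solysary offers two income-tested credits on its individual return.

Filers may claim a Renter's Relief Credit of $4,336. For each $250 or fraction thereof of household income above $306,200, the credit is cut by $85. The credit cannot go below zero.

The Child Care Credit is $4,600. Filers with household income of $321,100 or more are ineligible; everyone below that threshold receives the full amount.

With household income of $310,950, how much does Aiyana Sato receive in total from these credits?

$7,321

Renter's Relief Credit: income exceeds $306,200 by $4,750, which is 19 full-or-partial $250 increments; reduction = 19 × $85 = $1,615, leaving $2,721.
Child Care Credit: $310,950 is below the $321,100 cutoff, so the full $4,600 applies.
Total: $2,721 + $4,600 = $7,321.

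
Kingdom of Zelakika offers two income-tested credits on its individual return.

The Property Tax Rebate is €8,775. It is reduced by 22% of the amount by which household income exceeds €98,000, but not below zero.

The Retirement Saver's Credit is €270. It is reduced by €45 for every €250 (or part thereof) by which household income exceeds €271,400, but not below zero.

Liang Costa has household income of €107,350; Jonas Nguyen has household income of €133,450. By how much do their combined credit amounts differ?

€5,742

Liang (€107,350): Property Tax Rebate: 22% of the €9,350 excess over €98,000 is €2,057; credit = €8,775 − €2,057 = €6,718. Retirement Saver's Credit: €107,350 is at or below the €271,400 threshold, so the full €270 applies. total €6,718 + €270 = €6,988
Jonas (€133,450): Property Tax Rebate: 22% of the €35,450 excess over €98,000 is €7,799; credit = €8,775 − €7,799 = €976. Retirement Saver's Credit: €133,450 is at or below the €271,400 threshold, so the full €270 applies. total €976 + €270 = €1,246
Difference: |€6,988 − €1,246| = €5,742.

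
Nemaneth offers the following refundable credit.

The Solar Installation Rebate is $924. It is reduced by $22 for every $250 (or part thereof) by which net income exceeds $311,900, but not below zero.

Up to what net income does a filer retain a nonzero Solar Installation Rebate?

$322,150

After 41 increments the reduction is 41 × $22 = $902, leaving $22; one more increment wipes it out. Increment 41 ends at excess 41 × $250 = $10,250, so the highest qualifying income is $311,900 + $10,250 = $322,150.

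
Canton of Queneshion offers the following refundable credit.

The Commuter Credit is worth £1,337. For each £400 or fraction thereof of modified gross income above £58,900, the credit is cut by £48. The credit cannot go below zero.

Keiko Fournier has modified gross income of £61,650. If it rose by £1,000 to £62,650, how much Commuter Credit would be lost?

At £61,650 — income exceeds £58,900 by £2,750, which is 7 full-or-partial £400 increments; reduction = 7 × £48 = £336, leaving £1,001.
At £62,650 — income exceeds £58,900 by £3,750, which is 10 full-or-partial £400 increments; reduction = 10 × £48 = £480, leaving £857.
Lost: £1,001 − £857 = £144.

£144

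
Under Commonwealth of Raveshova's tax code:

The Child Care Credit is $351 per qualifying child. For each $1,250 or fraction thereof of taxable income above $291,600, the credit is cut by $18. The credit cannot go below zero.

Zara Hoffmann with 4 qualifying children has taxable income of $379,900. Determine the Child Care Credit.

$126

Child Care Credit: base = 4 × $351 = $1,404. income exceeds $291,600 by $88,300, which is 71 full-or-partial $1,250 increments; reduction = 71 × $18 = $1,278, leaving $126.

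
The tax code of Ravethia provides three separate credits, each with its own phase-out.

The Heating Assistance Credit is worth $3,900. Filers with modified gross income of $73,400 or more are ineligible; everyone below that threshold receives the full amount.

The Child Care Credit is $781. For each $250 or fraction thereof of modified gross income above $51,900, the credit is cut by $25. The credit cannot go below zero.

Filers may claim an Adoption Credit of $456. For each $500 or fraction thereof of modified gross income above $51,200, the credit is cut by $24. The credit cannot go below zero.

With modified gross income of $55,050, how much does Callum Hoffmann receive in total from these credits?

$4,620

Heating Assistance Credit: $55,050 is below the $73,400 cutoff, so the full $3,900 applies.
Child Care Credit: income exceeds $51,900 by $3,150, which is 13 full-or-partial $250 increments; reduction = 13 × $25 = $325, leaving $456.
Adoption Credit: income exceeds $51,200 by $3,850, which is 8 full-or-partial $500 increments; reduction = 8 × $24 = $192, leaving $264.
Total: $3,900 + $456 + $264 = $4,620.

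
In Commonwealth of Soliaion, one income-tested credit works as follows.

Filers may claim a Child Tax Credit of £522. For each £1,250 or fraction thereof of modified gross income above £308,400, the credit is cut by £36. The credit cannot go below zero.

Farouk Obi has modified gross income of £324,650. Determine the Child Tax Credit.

Child Tax Credit: income exceeds £308,400 by £16,250, which is 13 full-or-partial £1,250 increments; reduction = 13 × £36 = £468, leaving £54.

£54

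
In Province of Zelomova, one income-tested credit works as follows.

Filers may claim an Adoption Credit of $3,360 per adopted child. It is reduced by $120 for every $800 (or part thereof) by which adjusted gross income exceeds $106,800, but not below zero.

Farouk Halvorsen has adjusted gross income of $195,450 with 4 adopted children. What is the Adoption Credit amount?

Adoption Credit: base = 4 × $3,360 = $13,440. income exceeds $106,800 by $88,650, which is 111 full-or-partial $800 increments; reduction = 111 × $120 = $13,320, leaving $120.

$120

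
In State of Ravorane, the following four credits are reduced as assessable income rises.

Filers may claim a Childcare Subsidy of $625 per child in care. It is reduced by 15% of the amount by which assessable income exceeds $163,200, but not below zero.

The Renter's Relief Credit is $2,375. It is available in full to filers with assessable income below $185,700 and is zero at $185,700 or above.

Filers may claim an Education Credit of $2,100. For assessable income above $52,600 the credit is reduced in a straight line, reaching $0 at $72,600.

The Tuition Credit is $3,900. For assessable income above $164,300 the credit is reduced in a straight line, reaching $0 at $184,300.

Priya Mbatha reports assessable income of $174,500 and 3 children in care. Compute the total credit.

Childcare Subsidy: base = 3 × $625 = $1,875. 15% of the $11,300 excess over $163,200 is $1,695; credit = $1,875 − $1,695 = $180.
Renter's Relief Credit: $174,500 is below the $185,700 cutoff, so the full $2,375 applies.
Education Credit: $174,500 is at or above $72,600, so the credit is $0.
Tuition Credit: $174,500 is $10,200 into a $20,000 phase-out range, leaving 9,800/20,000 of the credit: $3,900 × 9,800/20,000 = $1,911.
Total: $180 + $2,375 + $0 + $1,911 = $4,466.

$4,466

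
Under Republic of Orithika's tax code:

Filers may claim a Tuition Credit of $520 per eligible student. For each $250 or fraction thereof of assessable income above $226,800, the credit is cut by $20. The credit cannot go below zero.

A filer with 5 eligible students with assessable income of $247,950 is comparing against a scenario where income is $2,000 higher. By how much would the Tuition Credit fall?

$160

At $247,950 — base = 5 × $520 = $2,600. income exceeds $226,800 by $21,150, which is 85 full-or-partial $250 increments; reduction = 85 × $20 = $1,700, leaving $900.
At $249,950 — base = 5 × $520 = $2,600. income exceeds $226,800 by $23,150, which is 93 full-or-partial $250 increments; reduction = 93 × $20 = $1,860, leaving $740.
Lost: $900 − $740 = $160.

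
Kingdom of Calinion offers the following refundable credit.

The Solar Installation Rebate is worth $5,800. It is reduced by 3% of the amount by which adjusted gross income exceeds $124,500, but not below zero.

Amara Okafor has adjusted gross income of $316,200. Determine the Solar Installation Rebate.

Solar Installation Rebate: 3% of the $191,700 excess over $124,500 is $5,751; credit = $5,800 − $5,751 = $49.

$49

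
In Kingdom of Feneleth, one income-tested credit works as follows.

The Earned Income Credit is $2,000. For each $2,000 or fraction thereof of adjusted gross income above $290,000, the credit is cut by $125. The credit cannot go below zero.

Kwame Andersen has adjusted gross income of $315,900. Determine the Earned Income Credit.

$375

Earned Income Credit: income exceeds $290,000 by $25,900, which is 13 full-or-partial $2,000 increments; reduction = 13 × $125 = $1,625, leaving $375.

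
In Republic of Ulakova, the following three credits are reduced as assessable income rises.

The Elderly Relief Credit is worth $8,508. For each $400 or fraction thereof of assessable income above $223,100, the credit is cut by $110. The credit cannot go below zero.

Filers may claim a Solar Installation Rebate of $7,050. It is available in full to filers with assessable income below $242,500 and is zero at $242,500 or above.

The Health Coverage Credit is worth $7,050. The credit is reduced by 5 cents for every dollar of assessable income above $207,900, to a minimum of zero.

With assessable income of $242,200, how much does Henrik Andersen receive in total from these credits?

$15,613

Elderly Relief Credit: income exceeds $223,100 by $19,100, which is 48 full-or-partial $400 increments; reduction = 48 × $110 = $5,280, leaving $3,228.
Solar Installation Rebate: $242,200 is below the $242,500 cutoff, so the full $7,050 applies.
Health Coverage Credit: 5% of the $34,300 excess over $207,900 is $1,715; credit = $7,050 − $1,715 = $5,335.
Total: $3,228 + $7,050 + $5,335 = $15,613.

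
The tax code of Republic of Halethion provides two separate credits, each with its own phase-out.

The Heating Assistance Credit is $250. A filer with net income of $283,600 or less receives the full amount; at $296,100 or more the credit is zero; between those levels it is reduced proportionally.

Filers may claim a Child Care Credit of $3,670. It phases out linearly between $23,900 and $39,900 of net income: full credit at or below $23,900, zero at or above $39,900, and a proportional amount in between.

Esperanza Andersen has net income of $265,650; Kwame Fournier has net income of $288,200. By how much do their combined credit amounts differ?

$92

Esperanza ($265,650): Heating Assistance Credit: $265,650 is at or below the $283,600 threshold, so the full $250 applies. Child Care Credit: $265,650 is at or above $39,900, so the credit is $0. total $250 + $0 = $250
Kwame ($288,200): Heating Assistance Credit: $288,200 is $4,600 into a $12,500 phase-out range, leaving 7,900/12,500 of the credit: $250 × 7,900/12,500 = $158. Child Care Credit: $288,200 is at or above $39,900, so the credit is $0. total $158 + $0 = $158
Difference: |$250 − $158| = $92.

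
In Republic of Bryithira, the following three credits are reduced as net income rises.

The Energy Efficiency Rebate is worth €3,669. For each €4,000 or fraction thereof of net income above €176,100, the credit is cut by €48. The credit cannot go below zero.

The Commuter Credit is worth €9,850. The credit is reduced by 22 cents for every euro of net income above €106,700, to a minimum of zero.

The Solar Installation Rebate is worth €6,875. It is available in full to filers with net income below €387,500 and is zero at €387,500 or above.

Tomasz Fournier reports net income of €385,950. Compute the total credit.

Energy Efficiency Rebate: income exceeds €176,100 by €209,850, which is 53 full-or-partial €4,000 increments; reduction = 53 × €48 = €2,544, leaving €1,125.
Commuter Credit: 22% of the €279,250 excess over €106,700 is €61,435 ≥ base, so the credit is €0.
Solar Installation Rebate: €385,950 is below the €387,500 cutoff, so the full €6,875 applies.
Total: €1,125 + €0 + €6,875 = €8,000.

€8,000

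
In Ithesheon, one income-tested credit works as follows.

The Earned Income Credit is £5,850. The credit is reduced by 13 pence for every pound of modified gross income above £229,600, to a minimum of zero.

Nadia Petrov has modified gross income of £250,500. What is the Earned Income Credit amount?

Earned Income Credit: 13% of the £20,900 excess over £229,600 is £2,717; credit = £5,850 − £2,717 = £3,133.

£3,133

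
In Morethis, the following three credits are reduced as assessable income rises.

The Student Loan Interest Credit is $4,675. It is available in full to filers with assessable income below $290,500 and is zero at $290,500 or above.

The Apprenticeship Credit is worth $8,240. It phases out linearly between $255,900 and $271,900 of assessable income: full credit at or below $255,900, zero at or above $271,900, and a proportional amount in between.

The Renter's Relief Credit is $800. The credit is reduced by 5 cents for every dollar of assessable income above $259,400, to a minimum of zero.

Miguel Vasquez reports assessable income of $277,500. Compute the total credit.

Student Loan Interest Credit: $277,500 is below the $290,500 cutoff, so the full $4,675 applies.
Apprenticeship Credit: $277,500 is at or above $271,900, so the credit is $0.
Renter's Relief Credit: 5% of the $18,100 excess over $259,400 is $905 ≥ base, so the credit is $0.
Total: $4,675 + $0 + $0 = $4,675.

$4,675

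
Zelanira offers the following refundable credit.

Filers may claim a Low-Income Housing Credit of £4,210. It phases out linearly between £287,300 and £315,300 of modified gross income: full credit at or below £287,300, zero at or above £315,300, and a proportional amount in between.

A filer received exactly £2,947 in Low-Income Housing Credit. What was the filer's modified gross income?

£2,947 is 2,947/4,210 of the full £4,210, so 1,263/4,210 of the £28,000 range has been used: income = £287,300 + £28,000 × 1,263/4,210 = £295,700.

£295,700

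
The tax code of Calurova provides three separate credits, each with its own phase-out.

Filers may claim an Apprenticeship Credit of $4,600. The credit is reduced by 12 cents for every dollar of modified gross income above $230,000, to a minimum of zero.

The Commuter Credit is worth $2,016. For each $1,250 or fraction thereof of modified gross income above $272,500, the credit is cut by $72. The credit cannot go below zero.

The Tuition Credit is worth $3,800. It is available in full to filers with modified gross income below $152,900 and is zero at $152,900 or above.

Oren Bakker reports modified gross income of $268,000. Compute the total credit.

$2,056

Apprenticeship Credit: 12% of the $38,000 excess over $230,000 is $4,560; credit = $4,600 − $4,560 = $40.
Commuter Credit: $268,000 is at or below the $272,500 threshold, so the full $2,016 applies.
Tuition Credit: $268,000 meets or exceeds the $152,900 cutoff, so the credit is $0.
Total: $40 + $2,016 + $0 = $2,056.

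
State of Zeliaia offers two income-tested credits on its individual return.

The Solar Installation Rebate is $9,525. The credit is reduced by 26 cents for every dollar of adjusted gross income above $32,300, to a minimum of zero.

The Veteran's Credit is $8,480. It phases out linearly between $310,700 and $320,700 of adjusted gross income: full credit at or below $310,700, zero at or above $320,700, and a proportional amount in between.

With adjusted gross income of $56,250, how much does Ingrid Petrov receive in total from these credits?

$11,778

Solar Installation Rebate: 26% of the $23,950 excess over $32,300 is $6,227; credit = $9,525 − $6,227 = $3,298.
Veteran's Credit: $56,250 is at or below the $310,700 threshold, so the full $8,480 applies.
Total: $3,298 + $8,480 = $11,778.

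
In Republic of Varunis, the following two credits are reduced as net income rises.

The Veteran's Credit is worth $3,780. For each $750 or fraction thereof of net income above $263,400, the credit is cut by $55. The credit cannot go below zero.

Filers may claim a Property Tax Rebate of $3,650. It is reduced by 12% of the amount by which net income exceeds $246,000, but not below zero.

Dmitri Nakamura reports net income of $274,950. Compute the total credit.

Veteran's Credit: income exceeds $263,400 by $11,550, which is 16 full-or-partial $750 increments; reduction = 16 × $55 = $880, leaving $2,900.
Property Tax Rebate: 12% of the $28,950 excess over $246,000 is $3,474; credit = $3,650 − $3,474 = $176.
Total: $2,900 + $176 = $3,076.

$3,076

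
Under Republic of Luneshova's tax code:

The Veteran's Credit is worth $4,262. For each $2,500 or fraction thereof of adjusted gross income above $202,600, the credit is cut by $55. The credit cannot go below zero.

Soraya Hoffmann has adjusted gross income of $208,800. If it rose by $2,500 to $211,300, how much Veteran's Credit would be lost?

At $208,800 — income exceeds $202,600 by $6,200, which is 3 full-or-partial $2,500 increments; reduction = 3 × $55 = $165, leaving $4,097.
At $211,300 — income exceeds $202,600 by $8,700, which is 4 full-or-partial $2,500 increments; reduction = 4 × $55 = $220, leaving $4,042.
Lost: $4,097 − $4,042 = $55.

$55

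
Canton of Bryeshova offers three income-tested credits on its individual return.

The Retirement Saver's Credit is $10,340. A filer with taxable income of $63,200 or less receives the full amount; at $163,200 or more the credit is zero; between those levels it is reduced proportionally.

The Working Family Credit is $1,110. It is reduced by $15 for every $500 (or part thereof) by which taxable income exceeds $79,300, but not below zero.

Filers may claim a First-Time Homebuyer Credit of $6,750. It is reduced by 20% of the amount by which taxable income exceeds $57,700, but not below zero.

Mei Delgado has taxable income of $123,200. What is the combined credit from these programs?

$4,136

Retirement Saver's Credit: $123,200 is $60,000 into a $100,000 phase-out range, leaving 40,000/100,000 of the credit: $10,340 × 40,000/100,000 = $4,136.
Working Family Credit: income exceeds $79,300 by $43,900 → 88 increments × $15 = $1,320 ≥ base, so the credit is $0.
First-Time Homebuyer Credit: 20% of the $65,500 excess over $57,700 is $13,100 ≥ base, so the credit is $0.
Total: $4,136 + $0 + $0 = $4,136.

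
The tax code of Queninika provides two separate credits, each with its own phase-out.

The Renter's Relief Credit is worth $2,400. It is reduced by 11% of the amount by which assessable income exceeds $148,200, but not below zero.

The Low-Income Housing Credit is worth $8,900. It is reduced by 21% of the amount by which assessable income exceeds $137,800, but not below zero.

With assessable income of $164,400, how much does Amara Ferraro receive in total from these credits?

$3,932

Renter's Relief Credit: 11% of the $16,200 excess over $148,200 is $1,782; credit = $2,400 − $1,782 = $618.
Low-Income Housing Credit: 21% of the $26,600 excess over $137,800 is $5,586; credit = $8,900 − $5,586 = $3,314.
Total: $618 + $3,314 = $3,932.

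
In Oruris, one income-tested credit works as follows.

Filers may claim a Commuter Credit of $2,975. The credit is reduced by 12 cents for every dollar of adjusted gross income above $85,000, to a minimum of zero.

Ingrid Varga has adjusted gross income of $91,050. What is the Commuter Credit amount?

$2,249

Commuter Credit: 12% of the $6,050 excess over $85,000 is $726; credit = $2,975 − $726 = $2,249.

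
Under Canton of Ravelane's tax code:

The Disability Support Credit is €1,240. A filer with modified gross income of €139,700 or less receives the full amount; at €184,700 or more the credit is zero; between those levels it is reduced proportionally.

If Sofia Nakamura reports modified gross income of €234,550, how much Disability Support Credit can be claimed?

Disability Support Credit: €234,550 is at or above €184,700, so the credit is €0.

€0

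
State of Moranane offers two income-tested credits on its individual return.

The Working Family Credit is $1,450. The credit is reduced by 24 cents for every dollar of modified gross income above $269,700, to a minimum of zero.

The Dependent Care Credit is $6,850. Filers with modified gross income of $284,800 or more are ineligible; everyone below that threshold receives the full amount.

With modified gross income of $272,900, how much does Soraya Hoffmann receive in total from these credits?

$7,532

Working Family Credit: 24% of the $3,200 excess over $269,700 is $768; credit = $1,450 − $768 = $682.
Dependent Care Credit: $272,900 is below the $284,800 cutoff, so the full $6,850 applies.
Total: $682 + $6,850 = $7,532.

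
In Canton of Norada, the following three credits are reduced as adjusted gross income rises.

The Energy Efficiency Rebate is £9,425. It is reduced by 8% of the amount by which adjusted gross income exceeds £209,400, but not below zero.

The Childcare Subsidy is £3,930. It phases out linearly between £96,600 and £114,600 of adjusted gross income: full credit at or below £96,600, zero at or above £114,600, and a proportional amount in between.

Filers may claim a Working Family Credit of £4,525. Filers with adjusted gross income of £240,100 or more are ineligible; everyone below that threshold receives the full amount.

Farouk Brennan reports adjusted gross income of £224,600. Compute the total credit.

£12,734

Energy Efficiency Rebate: 8% of the £15,200 excess over £209,400 is £1,216; credit = £9,425 − £1,216 = £8,209.
Childcare Subsidy: £224,600 is at or above £114,600, so the credit is £0.
Working Family Credit: £224,600 is below the £240,100 cutoff, so the full £4,525 applies.
Total: £8,209 + £0 + £4,525 = £12,734.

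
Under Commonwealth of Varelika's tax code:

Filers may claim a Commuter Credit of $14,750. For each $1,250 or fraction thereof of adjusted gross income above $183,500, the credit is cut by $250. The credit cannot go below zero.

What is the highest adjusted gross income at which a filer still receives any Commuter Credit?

$256,000

After 58 increments the reduction is 58 × $250 = $14,500, leaving $250; one more increment wipes it out. Increment 58 ends at excess 58 × $1,250 = $72,500, so the highest qualifying income is $183,500 + $72,500 = $256,000.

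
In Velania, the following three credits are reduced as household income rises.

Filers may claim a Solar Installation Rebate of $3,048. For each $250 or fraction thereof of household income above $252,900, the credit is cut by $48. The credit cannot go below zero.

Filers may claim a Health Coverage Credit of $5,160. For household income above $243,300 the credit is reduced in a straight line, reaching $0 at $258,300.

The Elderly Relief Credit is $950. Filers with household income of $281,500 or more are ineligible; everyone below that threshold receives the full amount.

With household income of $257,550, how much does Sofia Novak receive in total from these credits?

Solar Installation Rebate: income exceeds $252,900 by $4,650, which is 19 full-or-partial $250 increments; reduction = 19 × $48 = $912, leaving $2,136.
Health Coverage Credit: $257,550 is $14,250 into a $15,000 phase-out range, leaving 750/15,000 of the credit: $5,160 × 750/15,000 = $258.
Elderly Relief Credit: $257,550 is below the $281,500 cutoff, so the full $950 applies.
Total: $2,136 + $258 + $950 = $3,344.

$3,344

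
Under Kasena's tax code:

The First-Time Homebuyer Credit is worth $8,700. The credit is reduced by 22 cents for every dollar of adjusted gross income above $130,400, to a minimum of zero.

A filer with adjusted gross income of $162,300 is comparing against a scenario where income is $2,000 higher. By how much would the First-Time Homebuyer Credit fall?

At $162,300 — 22% of the $31,900 excess over $130,400 is $7,018; credit = $8,700 − $7,018 = $1,682.
At $164,300 — 22% of the $33,900 excess over $130,400 is $7,458; credit = $8,700 − $7,458 = $1,242.
Lost: $1,682 − $1,242 = $440.

$440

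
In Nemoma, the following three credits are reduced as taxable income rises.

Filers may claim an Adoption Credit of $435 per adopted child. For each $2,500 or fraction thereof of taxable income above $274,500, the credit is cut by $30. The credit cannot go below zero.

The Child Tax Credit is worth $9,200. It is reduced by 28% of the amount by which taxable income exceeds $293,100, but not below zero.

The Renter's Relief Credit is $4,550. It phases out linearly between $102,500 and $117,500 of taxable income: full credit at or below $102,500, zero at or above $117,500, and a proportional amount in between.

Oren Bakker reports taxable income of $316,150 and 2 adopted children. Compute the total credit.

Adoption Credit: base = 2 × $435 = $870. income exceeds $274,500 by $41,650, which is 17 full-or-partial $2,500 increments; reduction = 17 × $30 = $510, leaving $360.
Child Tax Credit: 28% of the $23,050 excess over $293,100 is $6,454; credit = $9,200 − $6,454 = $2,746.
Renter's Relief Credit: $316,150 is at or above $117,500, so the credit is $0.
Total: $360 + $2,746 + $0 = $3,106.

$3,106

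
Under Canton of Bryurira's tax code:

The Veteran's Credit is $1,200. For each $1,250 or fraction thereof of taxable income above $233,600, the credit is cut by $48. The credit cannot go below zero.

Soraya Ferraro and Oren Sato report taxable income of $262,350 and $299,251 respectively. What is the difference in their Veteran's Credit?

Soraya ($262,350): Veteran's Credit: income exceeds $233,600 by $28,750, which is 23 full-or-partial $1,250 increments; reduction = 23 × $48 = $1,104, leaving $96.
Oren ($299,251): Veteran's Credit: income exceeds $233,600 by $65,651 → 53 increments × $48 = $2,544 ≥ base, so the credit is $0.
Difference: |$96 − $0| = $96.

$96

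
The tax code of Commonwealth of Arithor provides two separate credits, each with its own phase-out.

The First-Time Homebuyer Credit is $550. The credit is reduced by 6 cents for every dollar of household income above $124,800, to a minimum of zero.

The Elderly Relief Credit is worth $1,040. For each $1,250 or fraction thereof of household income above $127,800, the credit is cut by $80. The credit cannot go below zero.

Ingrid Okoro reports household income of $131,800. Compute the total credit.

$850

First-Time Homebuyer Credit: 6% of the $7,000 excess over $124,800 is $420; credit = $550 − $420 = $130.
Elderly Relief Credit: income exceeds $127,800 by $4,000, which is 4 full-or-partial $1,250 increments; reduction = 4 × $80 = $320, leaving $720.
Total: $130 + $720 = $850.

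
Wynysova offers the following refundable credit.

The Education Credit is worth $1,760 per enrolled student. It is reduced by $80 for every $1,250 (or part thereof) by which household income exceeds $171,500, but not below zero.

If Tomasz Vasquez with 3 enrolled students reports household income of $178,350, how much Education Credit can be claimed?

Education Credit: base = 3 × $1,760 = $5,280. income exceeds $171,500 by $6,850, which is 6 full-or-partial $1,250 increments; reduction = 6 × $80 = $480, leaving $4,800.

$4,800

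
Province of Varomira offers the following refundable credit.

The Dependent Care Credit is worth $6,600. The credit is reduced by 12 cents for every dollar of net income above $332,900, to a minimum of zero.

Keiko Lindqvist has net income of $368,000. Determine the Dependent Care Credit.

Dependent Care Credit: 12% of the $35,100 excess over $332,900 is $4,212; credit = $6,600 − $4,212 = $2,388.

$2,388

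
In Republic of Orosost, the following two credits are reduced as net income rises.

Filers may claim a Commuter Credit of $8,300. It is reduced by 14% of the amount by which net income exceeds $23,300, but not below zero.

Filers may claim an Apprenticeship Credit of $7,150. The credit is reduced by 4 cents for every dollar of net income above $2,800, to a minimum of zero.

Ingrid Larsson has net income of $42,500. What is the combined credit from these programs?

$11,174

Commuter Credit: 14% of the $19,200 excess over $23,300 is $2,688; credit = $8,300 − $2,688 = $5,612.
Apprenticeship Credit: 4% of the $39,700 excess over $2,800 is $1,588; credit = $7,150 − $1,588 = $5,562.
Total: $5,612 + $5,562 = $11,174.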